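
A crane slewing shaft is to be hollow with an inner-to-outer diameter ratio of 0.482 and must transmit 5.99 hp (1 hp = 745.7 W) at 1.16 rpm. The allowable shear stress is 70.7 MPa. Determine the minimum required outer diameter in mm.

ω = 2π·1.16/60 = 0.1215 rad/s, so T = P/ω = 5.99×745.7 / 0.1215 = 36770 N·m.
For a hollow shaft with d_i/d_o = 0.482: τ_max = 16T/(π d_o³ (1−k⁴)), so d_o = [16T/(π τ_allow (1−k⁴))]^(1/3) = [16·36770/(π·7.07×10^7·0.9460)]^(1/3) = 0.1409 m.

141 mm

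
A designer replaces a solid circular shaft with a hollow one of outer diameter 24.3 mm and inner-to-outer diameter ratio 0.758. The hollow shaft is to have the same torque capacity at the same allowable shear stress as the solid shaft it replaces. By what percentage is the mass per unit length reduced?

Equal τ_max and T ⇒ the solid shaft needs d_s³ = d_o³(1−k⁴), so d_s = 24.3·(1−0.758⁴)^(1/3) = 21.26 mm.
Area ratio A_h/A_s = d_o²(1−k²)/d_s² = (1−k²)/(1−k⁴)^(2/3) = 0.5557.
Mass saving = 1 − 0.5557 = 44.4 %.

44.4 %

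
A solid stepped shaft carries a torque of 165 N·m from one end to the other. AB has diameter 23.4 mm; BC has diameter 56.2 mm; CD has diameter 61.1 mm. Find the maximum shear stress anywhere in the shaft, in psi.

Under the same torque, τ_max = 16T/(πd³) is largest where d is smallest — segment AB (d = 23.4 mm).
τ_max = 16·165.0/(π·(0.0234)³) = 6.559×10^7 Pa.

9510 psi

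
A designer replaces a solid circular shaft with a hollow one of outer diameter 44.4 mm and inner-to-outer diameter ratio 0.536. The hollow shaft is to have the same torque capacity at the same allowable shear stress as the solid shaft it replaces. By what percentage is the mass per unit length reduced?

Equal τ_max and T ⇒ the solid shaft needs d_s³ = d_o³(1−k⁴), so d_s = 44.4·(1−0.536⁴)^(1/3) = 43.14 mm.
Area ratio A_h/A_s = d_o²(1−k²)/d_s² = (1−k²)/(1−k⁴)^(2/3) = 0.7548.
Mass saving = 1 − 0.7548 = 24.5 %.

24.5 %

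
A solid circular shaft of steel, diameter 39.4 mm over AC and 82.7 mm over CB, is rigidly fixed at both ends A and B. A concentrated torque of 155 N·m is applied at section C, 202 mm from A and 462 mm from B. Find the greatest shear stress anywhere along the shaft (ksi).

0.197 ksi

Compatibility: T_A·a/J_AC = T_B·b/J_CB with T_A + T_B = T₀.
J_AC = 2.37×10^-7 m⁴, J_CB = 4.59×10^-6 m⁴, so T_A = T₀·(J_AC/a)/((J_AC/a)+(J_CB/b)) = 16.34 N·m, T_B = 138.7 N·m.
τ in each portion: τ_AC = 1.36×10^6 Pa, τ_CB = 1.25×10^6 Pa; maximum is in AC.
τ_max = T_AC·r/J = 16.34·0.0197/2.37×10^-7 = 1.360×10^6 Pa.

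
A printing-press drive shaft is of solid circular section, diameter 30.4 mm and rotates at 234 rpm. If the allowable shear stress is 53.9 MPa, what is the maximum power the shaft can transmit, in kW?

J = πd⁴/32 = π(0.0304)⁴/32 = 8.385×10^-8 m⁴.
T_max = τ_allow·J/r = 5.39×10^7 × 8.385×10^-8 / 0.0152 = 297.3 N·m.
ω = 2π·234/60 = 24.50 rad/s, so P_max = T_max·ω = 7286 W.

7.29 kW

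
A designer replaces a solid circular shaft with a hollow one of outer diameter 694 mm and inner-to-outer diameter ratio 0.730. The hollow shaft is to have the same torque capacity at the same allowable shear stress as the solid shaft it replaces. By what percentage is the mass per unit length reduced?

41.6 %

Equal τ_max and T ⇒ the solid shaft needs d_s³ = d_o³(1−k⁴), so d_s = 694·(1−0.730⁴)^(1/3) = 620.9 mm.
Area ratio A_h/A_s = d_o²(1−k²)/d_s² = (1−k²)/(1−k⁴)^(2/3) = 0.5836.
Mass saving = 1 − 0.5836 = 41.6 %.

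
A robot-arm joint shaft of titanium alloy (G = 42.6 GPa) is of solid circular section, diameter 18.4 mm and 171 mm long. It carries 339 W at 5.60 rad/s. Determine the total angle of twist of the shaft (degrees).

ω = 5.60 rad/s, so T = P/ω = 339 / 5.600 = 60.54 N·m.
J = πd⁴/32 = π(0.0184)⁴/32 = 1.125×10^-8 m⁴.
θ = T·L/(G·J) = 60.54 × 0.171 / (42.6×10⁹ × 1.125×10^-8) = 0.02159 rad.

1.24°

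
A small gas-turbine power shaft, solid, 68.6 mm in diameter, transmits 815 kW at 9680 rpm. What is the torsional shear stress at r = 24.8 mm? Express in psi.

ω = 2π·9680/60 = 1014 rad/s, so T = P/ω = 815×10³ / 1014 = 804.0 N·m.
J = πd⁴/32 = π(0.0686)⁴/32 = 2.174×10^-6 m⁴.
Shear stress varies linearly with radius: τ = T·r/J = 804.0 × 0.0248 / 2.174×10^-6 = 9.171×10^6 Pa.

1330 psi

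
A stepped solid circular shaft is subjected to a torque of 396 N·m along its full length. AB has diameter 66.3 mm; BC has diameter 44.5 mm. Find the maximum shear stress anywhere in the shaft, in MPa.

Under the same torque, τ_max = 16T/(πd³) is largest where d is smallest — segment BC (d = 44.5 mm).
τ_max = 16·396.0/(π·(0.0445)³) = 2.289×10^7 Pa.

22.9 MPa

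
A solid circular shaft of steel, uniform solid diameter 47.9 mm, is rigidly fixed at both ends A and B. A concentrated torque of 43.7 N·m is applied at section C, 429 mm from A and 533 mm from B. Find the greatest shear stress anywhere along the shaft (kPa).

1120 kPa

With uniform GJ and both ends fixed, compatibility θ_AC = θ_CB gives T_A·a = T_B·b, together with T_A + T_B = T₀.
T_A = T₀·b/(a+b) = 43.70·533/962.0 = 24.21 N·m; T_B = 19.49 N·m.
τ in each portion: τ_AC = 1.12×10^6 Pa, τ_CB = 9.03×10^5 Pa; maximum is in AC.
τ_max = T_AC·r/J = 24.21·0.0239/5.17×10^-7 = 1.122×10^6 Pa.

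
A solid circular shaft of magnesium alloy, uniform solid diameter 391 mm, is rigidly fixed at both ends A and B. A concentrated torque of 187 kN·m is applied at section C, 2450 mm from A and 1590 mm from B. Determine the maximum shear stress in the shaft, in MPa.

9.66 MPa

With uniform GJ and both ends fixed, compatibility θ_AC = θ_CB gives T_A·a = T_B·b, together with T_A + T_B = T₀.
T_A = T₀·b/(a+b) = 187000·1590/4040 = 73600 N·m; T_B = 113400 N·m.
τ in each portion: τ_AC = 6.27×10^6 Pa, τ_CB = 9.66×10^6 Pa; maximum is in CB.
τ_max = T_CB·r/J = 113400·0.196/2.29×10^-3 = 9.662×10^6 Pa.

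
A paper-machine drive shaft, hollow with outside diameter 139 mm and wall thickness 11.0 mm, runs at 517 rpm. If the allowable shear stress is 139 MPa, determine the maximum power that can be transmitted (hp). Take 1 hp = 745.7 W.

2650 hp

J = π(d_o⁴ − d_i⁴)/32 = π(0.139⁴ − 0.117⁴)/32 = 1.825×10^-5 m⁴.
T_max = τ_allow·J/r = 1.39×10^8 × 1.825×10^-5 / 0.0695 = 36500 N·m.
ω = 2π·517/60 = 54.14 rad/s, so P_max = T_max·ω = 1.976×10^6 W.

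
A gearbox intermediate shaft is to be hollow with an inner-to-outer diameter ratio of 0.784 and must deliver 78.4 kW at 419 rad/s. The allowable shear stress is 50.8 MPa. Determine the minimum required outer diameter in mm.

31.1 mm

ω = 419 rad/s, so T = P/ω = 78.4×10³ / 419.0 = 187.1 N·m.
For a hollow shaft with d_i/d_o = 0.784: τ_max = 16T/(π d_o³ (1−k⁴)), so d_o = [16T/(π τ_allow (1−k⁴))]^(1/3) = [16·187.1/(π·5.08×10^7·0.6222)]^(1/3) = 0.03112 m.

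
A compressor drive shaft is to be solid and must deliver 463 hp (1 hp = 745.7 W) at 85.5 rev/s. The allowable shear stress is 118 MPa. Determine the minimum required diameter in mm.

ω = 2π·85.5 = 537.2 rad/s, so T = P/ω = 463×745.7 / 537.2 = 642.7 N·m.
For a solid shaft τ_max = 16T/(πd³), so d = (16T/(π τ_allow))^(1/3) = (16·642.7/(π·1.18×10^8))^(1/3) = 0.03027 m.

30.3 mm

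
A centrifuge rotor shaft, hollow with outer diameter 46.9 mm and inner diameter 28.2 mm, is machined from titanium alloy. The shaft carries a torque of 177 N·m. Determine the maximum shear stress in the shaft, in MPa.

J = π(d_o⁴ − d_i⁴)/32 = π(0.0469⁴ − 0.0282⁴)/32 = 4.129×10^-7 m⁴.
τ_max = T·r/J = 177.0 × 0.0234 / 4.129×10^-7 = 1.005×10^7 Pa.

10.1 MPa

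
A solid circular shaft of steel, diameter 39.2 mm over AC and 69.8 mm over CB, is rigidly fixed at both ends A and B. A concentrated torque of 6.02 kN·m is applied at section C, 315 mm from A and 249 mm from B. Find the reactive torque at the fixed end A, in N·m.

439 N·m

Compatibility: T_A·a/J_AC = T_B·b/J_CB with T_A + T_B = T₀.
J_AC = 2.32×10^-7 m⁴, J_CB = 2.33×10^-6 m⁴, so T_A = T₀·(J_AC/a)/((J_AC/a)+(J_CB/b)) = 438.9 N·m, T_B = 5581 N·m.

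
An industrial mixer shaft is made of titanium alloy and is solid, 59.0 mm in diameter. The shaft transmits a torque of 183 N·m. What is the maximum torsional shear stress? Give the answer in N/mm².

4.54 N/mm²

J = πd⁴/32 = π(0.0590)⁴/32 = 1.190×10^-6 m⁴.
τ_max = T·r/J = 183.0 × 0.0295 / 1.190×10^-6 = 4.538×10^6 Pa.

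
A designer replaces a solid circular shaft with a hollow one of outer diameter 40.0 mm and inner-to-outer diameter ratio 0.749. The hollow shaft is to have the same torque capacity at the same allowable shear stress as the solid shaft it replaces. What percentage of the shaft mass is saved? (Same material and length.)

Equal τ_max and T ⇒ the solid shaft needs d_s³ = d_o³(1−k⁴), so d_s = 40.0·(1−0.749⁴)^(1/3) = 35.27 mm.
Area ratio A_h/A_s = d_o²(1−k²)/d_s² = (1−k²)/(1−k⁴)^(2/3) = 0.5648.
Mass saving = 1 − 0.5648 = 43.5 %.

43.5 %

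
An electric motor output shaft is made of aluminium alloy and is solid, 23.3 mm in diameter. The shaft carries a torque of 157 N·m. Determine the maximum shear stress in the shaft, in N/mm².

63.2 N/mm²

J = πd⁴/32 = π(0.0233)⁴/32 = 2.894×10^-8 m⁴.
τ_max = T·r/J = 157.0 × 0.0117 / 2.894×10^-8 = 6.321×10^7 Pa.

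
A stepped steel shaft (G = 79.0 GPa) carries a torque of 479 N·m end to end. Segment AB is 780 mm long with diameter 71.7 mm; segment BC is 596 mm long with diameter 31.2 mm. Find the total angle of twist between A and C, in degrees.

2.33°

J_AB = π(0.0717)⁴/32 = 2.59×10^-6 m⁴; J_BC = π(0.0312)⁴/32 = 9.30×10^-8 m⁴.
θ = (T/G)·Σ L_i/J_i = (479.0/79.0×10⁹)·(0.780/2.59×10^-6 + 0.596/9.30×10^-8) = 0.04067 rad.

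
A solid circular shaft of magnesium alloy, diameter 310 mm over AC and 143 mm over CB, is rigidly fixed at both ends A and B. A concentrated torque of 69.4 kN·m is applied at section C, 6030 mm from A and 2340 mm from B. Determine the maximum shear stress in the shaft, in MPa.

12.6 MPa

Compatibility: T_A·a/J_AC = T_B·b/J_CB with T_A + T_B = T₀.
J_AC = 9.07×10^-4 m⁴, J_CB = 4.11×10^-5 m⁴, so T_A = T₀·(J_AC/a)/((J_AC/a)+(J_CB/b)) = 62150 N·m, T_B = 7252 N·m.
τ in each portion: τ_AC = 1.06×10^7 Pa, τ_CB = 1.26×10^7 Pa; maximum is in CB.
τ_max = T_CB·r/J = 7252·0.0715/4.11×10^-5 = 1.263×10^7 Pa.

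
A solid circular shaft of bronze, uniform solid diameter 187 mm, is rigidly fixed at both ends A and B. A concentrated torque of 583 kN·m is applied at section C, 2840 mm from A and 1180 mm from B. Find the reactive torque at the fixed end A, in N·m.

With uniform GJ and both ends fixed, compatibility θ_AC = θ_CB gives T_A·a = T_B·b, together with T_A + T_B = T₀.
T_A = T₀·b/(a+b) = 583000·1180/4020 = 171100 N·m; T_B = 411900 N·m.

171000 N·m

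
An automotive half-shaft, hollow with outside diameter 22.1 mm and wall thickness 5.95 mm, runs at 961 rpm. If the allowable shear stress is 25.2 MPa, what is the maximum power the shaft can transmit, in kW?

5.13 kW

J = π(d_o⁴ − d_i⁴)/32 = π(0.0221⁴ − 0.0102⁴)/32 = 2.236×10^-8 m⁴.
T_max = τ_allow·J/r = 2.52×10^7 × 2.236×10^-8 / 0.0111 = 50.98 N·m.
ω = 2π·961/60 = 100.6 rad/s, so P_max = T_max·ω = 5131 W.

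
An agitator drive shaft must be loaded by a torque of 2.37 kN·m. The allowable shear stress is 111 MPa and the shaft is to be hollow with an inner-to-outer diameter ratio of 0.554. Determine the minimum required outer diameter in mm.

49.3 mm

For a hollow shaft with d_i/d_o = 0.554: τ_max = 16T/(π d_o³ (1−k⁴)), so d_o = [16T/(π τ_allow (1−k⁴))]^(1/3) = [16·2370/(π·1.11×10^8·0.9058)]^(1/3) = 0.04933 m.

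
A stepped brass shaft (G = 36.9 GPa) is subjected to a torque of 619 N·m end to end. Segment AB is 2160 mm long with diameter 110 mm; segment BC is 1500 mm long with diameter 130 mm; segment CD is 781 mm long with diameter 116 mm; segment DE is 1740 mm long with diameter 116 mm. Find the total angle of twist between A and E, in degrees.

0.332°

J_AB = π(0.110)⁴/32 = 1.44×10^-5 m⁴; J_BC = π(0.130)⁴/32 = 2.80×10^-5 m⁴; J_CD = π(0.116)⁴/32 = 1.78×10^-5 m⁴; J_DE = π(0.116)⁴/32 = 1.78×10^-5 m⁴.
θ = (T/G)·Σ L_i/J_i = (619.0/36.9×10⁹)·(2.16/1.44×10^-5 + 1.50/2.80×10^-5 + 0.781/1.78×10^-5 + 1.74/1.78×10^-5) = 5.797×10^-3 rad.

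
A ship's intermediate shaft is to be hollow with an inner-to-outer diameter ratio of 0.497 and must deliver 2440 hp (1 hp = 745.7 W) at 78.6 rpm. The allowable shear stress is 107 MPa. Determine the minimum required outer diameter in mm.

224 mm

ω = 2π·78.6/60 = 8.231 rad/s, so T = P/ω = 2440×745.7 / 8.231 = 221100 N·m.
For a hollow shaft with d_i/d_o = 0.497: τ_max = 16T/(π d_o³ (1−k⁴)), so d_o = [16T/(π τ_allow (1−k⁴))]^(1/3) = [16·221100/(π·1.07×10^8·0.9390)]^(1/3) = 0.2238 m.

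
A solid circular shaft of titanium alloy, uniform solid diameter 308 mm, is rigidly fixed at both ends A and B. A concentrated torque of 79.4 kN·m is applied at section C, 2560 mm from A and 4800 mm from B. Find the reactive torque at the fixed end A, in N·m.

With uniform GJ and both ends fixed, compatibility θ_AC = θ_CB gives T_A·a = T_B·b, together with T_A + T_B = T₀.
T_A = T₀·b/(a+b) = 79400·4800/7360 = 51780 N·m; T_B = 27620 N·m.

51800 N·m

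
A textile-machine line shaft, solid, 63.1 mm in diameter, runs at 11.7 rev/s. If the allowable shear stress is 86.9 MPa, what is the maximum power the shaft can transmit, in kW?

315 kW

J = πd⁴/32 = π(0.0631)⁴/32 = 1.556×10^-6 m⁴.
T_max = τ_allow·J/r = 8.69×10^7 × 1.556×10^-6 / 0.0316 = 4287 N·m.
ω = 2π·11.7 = 73.51 rad/s, so P_max = T_max·ω = 3.151×10^5 W.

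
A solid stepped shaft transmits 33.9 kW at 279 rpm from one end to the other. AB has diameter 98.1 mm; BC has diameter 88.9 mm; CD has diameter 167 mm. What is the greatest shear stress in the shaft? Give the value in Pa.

8.41e6 Pa

ω = 2π·279/60 = 29.22 rad/s, so T = P/ω = 33.9×10³ / 29.22 = 1160 N·m.
Under the same torque, τ_max = 16T/(πd³) is largest where d is smallest — segment BC (d = 88.9 mm).
τ_max = 16·1160/(π·(0.0889)³) = 8.411×10^6 Pa.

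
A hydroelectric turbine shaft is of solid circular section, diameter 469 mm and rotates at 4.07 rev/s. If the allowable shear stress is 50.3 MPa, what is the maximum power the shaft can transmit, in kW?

26100 kW

J = πd⁴/32 = π(0.469)⁴/32 = 4.750×10^-3 m⁴.
T_max = τ_allow·J/r = 5.03×10^7 × 4.750×10^-3 / 0.234 = 1.019e6 N·m.
ω = 2π·4.07 = 25.57 rad/s, so P_max = T_max·ω = 2.605×10^7 W.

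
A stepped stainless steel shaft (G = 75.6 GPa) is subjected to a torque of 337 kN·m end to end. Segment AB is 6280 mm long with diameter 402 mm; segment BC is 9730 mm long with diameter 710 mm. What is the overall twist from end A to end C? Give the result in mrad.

J_AB = π(0.402)⁴/32 = 2.56×10^-3 m⁴; J_BC = π(0.710)⁴/32 = 0.0249 m⁴.
θ = (T/G)·Σ L_i/J_i = (337000/75.6×10⁹)·(6.28/2.56×10^-3 + 9.73/0.0249) = 0.01266 rad.

12.7 mrad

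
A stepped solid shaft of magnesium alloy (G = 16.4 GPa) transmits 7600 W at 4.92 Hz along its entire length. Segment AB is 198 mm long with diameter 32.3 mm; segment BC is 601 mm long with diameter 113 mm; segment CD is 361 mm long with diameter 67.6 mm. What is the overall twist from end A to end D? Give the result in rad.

0.0310 rad

ω = 2π·4.92 = 30.91 rad/s, so T = P/ω = 7600 / 30.91 = 245.8 N·m.
J_AB = π(0.0323)⁴/32 = 1.07×10^-7 m⁴; J_BC = π(0.113)⁴/32 = 1.60×10^-5 m⁴; J_CD = π(0.0676)⁴/32 = 2.05×10^-6 m⁴.
θ = (T/G)·Σ L_i/J_i = (245.8/16.4×10⁹)·(0.198/1.07×10^-7 + 0.601/1.60×10^-5 + 0.361/2.05×10^-6) = 0.03098 rad.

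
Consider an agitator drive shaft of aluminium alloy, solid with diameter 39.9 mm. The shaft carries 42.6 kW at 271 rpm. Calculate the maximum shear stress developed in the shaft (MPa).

ω = 2π·271/60 = 28.38 rad/s, so T = P/ω = 42.6×10³ / 28.38 = 1501 N·m.
J = πd⁴/32 = π(0.0399)⁴/32 = 2.488×10^-7 m⁴.
τ_max = T·r/J = 1501 × 0.0199 / 2.488×10^-7 = 1.204×10^8 Pa.

120 MPa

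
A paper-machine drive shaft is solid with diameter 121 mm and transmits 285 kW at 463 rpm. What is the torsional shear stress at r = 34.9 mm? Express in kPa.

9750 kPa

ω = 2π·463/60 = 48.49 rad/s, so T = P/ω = 285×10³ / 48.49 = 5878 N·m.
J = πd⁴/32 = π(0.121)⁴/32 = 2.104×10^-5 m⁴.
Shear stress varies linearly with radius: τ = T·r/J = 5878 × 0.0349 / 2.104×10^-5 = 9.748×10^6 Pa.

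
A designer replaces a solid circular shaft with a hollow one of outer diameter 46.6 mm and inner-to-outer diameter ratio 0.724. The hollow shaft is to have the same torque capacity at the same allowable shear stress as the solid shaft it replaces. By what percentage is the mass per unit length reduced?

41.1 %

Equal τ_max and T ⇒ the solid shaft needs d_s³ = d_o³(1−k⁴), so d_s = 46.6·(1−0.724⁴)^(1/3) = 41.87 mm.
Area ratio A_h/A_s = d_o²(1−k²)/d_s² = (1−k²)/(1−k⁴)^(2/3) = 0.5895.
Mass saving = 1 − 0.5895 = 41.1 %.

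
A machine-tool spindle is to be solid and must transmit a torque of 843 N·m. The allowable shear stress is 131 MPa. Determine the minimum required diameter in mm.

32.0 mm

For a solid shaft τ_max = 16T/(πd³), so d = (16T/(π τ_allow))^(1/3) = (16·843.0/(π·1.31×10^8))^(1/3) = 0.03200 m.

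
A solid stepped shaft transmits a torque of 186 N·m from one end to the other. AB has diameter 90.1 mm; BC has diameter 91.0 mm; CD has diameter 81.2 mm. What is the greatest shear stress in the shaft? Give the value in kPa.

1770 kPa

Under the same torque, τ_max = 16T/(πd³) is largest where d is smallest — segment CD (d = 81.2 mm).
τ_max = 16·186.0/(π·(0.0812)³) = 1.769×10^6 Pa.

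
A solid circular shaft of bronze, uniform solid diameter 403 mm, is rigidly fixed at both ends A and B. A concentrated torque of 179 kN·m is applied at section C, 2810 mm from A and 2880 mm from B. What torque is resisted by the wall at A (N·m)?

With uniform GJ and both ends fixed, compatibility θ_AC = θ_CB gives T_A·a = T_B·b, together with T_A + T_B = T₀.
T_A = T₀·b/(a+b) = 179000·2880/5690 = 90600 N·m; T_B = 88400 N·m.

90600 N·m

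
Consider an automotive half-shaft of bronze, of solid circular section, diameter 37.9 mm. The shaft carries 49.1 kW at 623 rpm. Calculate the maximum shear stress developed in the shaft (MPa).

70.4 MPa

ω = 2π·623/60 = 65.24 rad/s, so T = P/ω = 49.1×10³ / 65.24 = 752.6 N·m.
J = πd⁴/32 = π(0.0379)⁴/32 = 2.026×10^-7 m⁴.
τ_max = T·r/J = 752.6 × 0.0189 / 2.026×10^-7 = 7.041×10^7 Pa.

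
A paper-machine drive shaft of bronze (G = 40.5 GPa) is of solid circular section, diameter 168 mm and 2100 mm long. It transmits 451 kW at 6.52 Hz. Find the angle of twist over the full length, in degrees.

0.418°

ω = 2π·6.52 = 40.97 rad/s, so T = P/ω = 451×10³ / 40.97 = 11010 N·m.
J = πd⁴/32 = π(0.168)⁴/32 = 7.821×10^-5 m⁴.
θ = T·L/(G·J) = 11010 × 2.10 / (40.5×10⁹ × 7.821×10^-5) = 7.299×10^-3 rad.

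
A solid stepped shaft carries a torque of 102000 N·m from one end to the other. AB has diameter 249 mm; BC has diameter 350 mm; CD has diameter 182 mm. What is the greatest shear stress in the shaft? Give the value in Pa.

8.62e7 Pa

Under the same torque, τ_max = 16T/(πd³) is largest where d is smallest — segment CD (d = 182 mm).
τ_max = 16·102000/(π·(0.182)³) = 8.617×10^7 Pa.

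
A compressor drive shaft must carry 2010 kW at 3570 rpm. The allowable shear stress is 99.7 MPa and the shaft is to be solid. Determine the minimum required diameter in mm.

65.0 mm

ω = 2π·3570/60 = 373.8 rad/s, so T = P/ω = 2010×10³ / 373.8 = 5376 N·m.
For a solid shaft τ_max = 16T/(πd³), so d = (16T/(π τ_allow))^(1/3) = (16·5376/(π·9.97×10^7))^(1/3) = 0.06500 m.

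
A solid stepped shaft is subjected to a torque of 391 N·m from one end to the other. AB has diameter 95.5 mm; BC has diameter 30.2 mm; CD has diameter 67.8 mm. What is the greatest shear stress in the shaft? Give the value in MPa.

72.3 MPa

Under the same torque, τ_max = 16T/(πd³) is largest where d is smallest — segment BC (d = 30.2 mm).
τ_max = 16·391.0/(π·(0.0302)³) = 7.230×10^7 Pa.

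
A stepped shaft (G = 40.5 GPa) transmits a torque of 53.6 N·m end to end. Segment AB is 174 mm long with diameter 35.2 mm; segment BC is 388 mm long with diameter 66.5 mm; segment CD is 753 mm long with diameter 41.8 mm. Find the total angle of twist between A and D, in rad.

J_AB = π(0.0352)⁴/32 = 1.51×10^-7 m⁴; J_BC = π(0.0665)⁴/32 = 1.92×10^-6 m⁴; J_CD = π(0.0418)⁴/32 = 3.00×10^-7 m⁴.
θ = (T/G)·Σ L_i/J_i = (53.60/40.5×10⁹)·(0.174/1.51×10^-7 + 0.388/1.92×10^-6 + 0.753/3.00×10^-7) = 5.120×10^-3 rad.

0.00512 rad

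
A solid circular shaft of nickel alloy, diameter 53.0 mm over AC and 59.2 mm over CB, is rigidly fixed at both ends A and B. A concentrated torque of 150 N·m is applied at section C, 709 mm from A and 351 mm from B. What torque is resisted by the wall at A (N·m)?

Compatibility: T_A·a/J_AC = T_B·b/J_CB with T_A + T_B = T₀.
J_AC = 7.75×10^-7 m⁴, J_CB = 1.21×10^-6 m⁴, so T_A = T₀·(J_AC/a)/((J_AC/a)+(J_CB/b)) = 36.19 N·m, T_B = 113.8 N·m.

36.2 N·m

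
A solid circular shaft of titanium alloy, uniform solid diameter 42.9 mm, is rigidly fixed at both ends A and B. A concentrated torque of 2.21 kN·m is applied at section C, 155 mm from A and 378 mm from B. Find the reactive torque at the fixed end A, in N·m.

With uniform GJ and both ends fixed, compatibility θ_AC = θ_CB gives T_A·a = T_B·b, together with T_A + T_B = T₀.
T_A = T₀·b/(a+b) = 2210·378/533.0 = 1567 N·m; T_B = 642.7 N·m.

1570 N·m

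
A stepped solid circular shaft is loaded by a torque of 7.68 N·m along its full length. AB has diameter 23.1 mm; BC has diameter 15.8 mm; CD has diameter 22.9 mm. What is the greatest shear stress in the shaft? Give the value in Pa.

9.92e6 Pa

Under the same torque, τ_max = 16T/(πd³) is largest where d is smallest — segment BC (d = 15.8 mm).
τ_max = 16·7.680/(π·(0.0158)³) = 9.917×10^6 Pa.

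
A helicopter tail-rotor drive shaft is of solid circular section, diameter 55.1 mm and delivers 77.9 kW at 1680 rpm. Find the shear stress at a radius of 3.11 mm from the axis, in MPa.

ω = 2π·1680/60 = 175.9 rad/s, so T = P/ω = 77.9×10³ / 175.9 = 442.8 N·m.
J = πd⁴/32 = π(0.0551)⁴/32 = 9.049×10^-7 m⁴.
Shear stress varies linearly with radius: τ = T·r/J = 442.8 × 0.00311 / 9.049×10^-7 = 1.522×10^6 Pa.

1.52 MPa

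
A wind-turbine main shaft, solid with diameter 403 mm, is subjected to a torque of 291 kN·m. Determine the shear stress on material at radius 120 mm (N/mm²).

13.5 N/mm²

J = πd⁴/32 = π(0.403)⁴/32 = 2.590×10^-3 m⁴.
Shear stress varies linearly with radius: τ = T·r/J = 291000 × 0.120 / 2.590×10^-3 = 1.349×10^7 Pa.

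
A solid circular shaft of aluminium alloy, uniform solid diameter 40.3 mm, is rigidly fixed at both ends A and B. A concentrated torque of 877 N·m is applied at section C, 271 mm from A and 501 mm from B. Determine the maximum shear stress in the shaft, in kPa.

44300 kPa

With uniform GJ and both ends fixed, compatibility θ_AC = θ_CB gives T_A·a = T_B·b, together with T_A + T_B = T₀.
T_A = T₀·b/(a+b) = 877.0·501/772.0 = 569.1 N·m; T_B = 307.9 N·m.
τ in each portion: τ_AC = 4.43×10^7 Pa, τ_CB = 2.40×10^7 Pa; maximum is in AC.
τ_max = T_AC·r/J = 569.1·0.0201/2.59×10^-7 = 4.429×10^7 Pa.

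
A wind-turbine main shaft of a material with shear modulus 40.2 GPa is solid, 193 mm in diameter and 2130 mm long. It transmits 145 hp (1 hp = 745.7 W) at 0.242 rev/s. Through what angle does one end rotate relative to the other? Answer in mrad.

27.7 mrad

ω = 2π·0.242 = 1.521 rad/s, so T = P/ω = 145×745.7 / 1.521 = 71110 N·m.
J = πd⁴/32 = π(0.193)⁴/32 = 1.362×10^-4 m⁴.
θ = T·L/(G·J) = 71110 × 2.13 / (40.2×10⁹ × 1.362×10^-4) = 0.02766 rad.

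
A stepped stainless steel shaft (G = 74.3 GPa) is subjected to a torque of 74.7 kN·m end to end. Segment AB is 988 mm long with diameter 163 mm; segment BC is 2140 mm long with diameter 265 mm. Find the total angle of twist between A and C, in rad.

J_AB = π(0.163)⁴/32 = 6.93×10^-5 m⁴; J_BC = π(0.265)⁴/32 = 4.84×10^-4 m⁴.
θ = (T/G)·Σ L_i/J_i = (74700/74.3×10⁹)·(0.988/6.93×10^-5 + 2.14/4.84×10^-4) = 0.01878 rad.

0.0188 rad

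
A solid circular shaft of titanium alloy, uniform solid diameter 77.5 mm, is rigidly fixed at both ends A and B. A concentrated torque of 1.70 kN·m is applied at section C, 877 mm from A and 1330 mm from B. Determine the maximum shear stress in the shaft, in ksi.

With uniform GJ and both ends fixed, compatibility θ_AC = θ_CB gives T_A·a = T_B·b, together with T_A + T_B = T₀.
T_A = T₀·b/(a+b) = 1700·1330/2207 = 1024 N·m; T_B = 675.5 N·m.
τ in each portion: τ_AC = 1.12×10^7 Pa, τ_CB = 7.39×10^6 Pa; maximum is in AC.
τ_max = T_AC·r/J = 1024·0.0387/3.54×10^-6 = 1.121×10^7 Pa.

1.63 ksi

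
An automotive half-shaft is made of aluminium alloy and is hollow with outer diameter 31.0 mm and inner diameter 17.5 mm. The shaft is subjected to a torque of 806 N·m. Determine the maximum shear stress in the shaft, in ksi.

J = π(d_o⁴ − d_i⁴)/32 = π(0.0310⁴ − 0.0175⁴)/32 = 8.146×10^-8 m⁴.
τ_max = T·r/J = 806.0 × 0.0155 / 8.146×10^-8 = 1.534×10^8 Pa.

22.2 ksi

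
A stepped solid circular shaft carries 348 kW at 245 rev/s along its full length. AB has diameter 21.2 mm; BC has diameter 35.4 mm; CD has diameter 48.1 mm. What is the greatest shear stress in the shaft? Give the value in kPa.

121000 kPa

ω = 2π·245 = 1539 rad/s, so T = P/ω = 348×10³ / 1539 = 226.1 N·m.
Under the same torque, τ_max = 16T/(πd³) is largest where d is smallest — segment AB (d = 21.2 mm).
τ_max = 16·226.1/(π·(0.0212)³) = 1.208×10^8 Pa.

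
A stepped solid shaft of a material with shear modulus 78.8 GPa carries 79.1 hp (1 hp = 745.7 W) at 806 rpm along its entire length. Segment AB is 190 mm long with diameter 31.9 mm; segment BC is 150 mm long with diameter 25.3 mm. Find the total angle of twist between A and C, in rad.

ω = 2π·806/60 = 84.40 rad/s, so T = P/ω = 79.1×745.7 / 84.40 = 698.8 N·m.
J_AB = π(0.0319)⁴/32 = 1.02×10^-7 m⁴; J_BC = π(0.0253)⁴/32 = 4.02×10^-8 m⁴.
θ = (T/G)·Σ L_i/J_i = (698.8/78.8×10⁹)·(0.190/1.02×10^-7 + 0.150/4.02×10^-8) = 0.04965 rad.

0.0496 rad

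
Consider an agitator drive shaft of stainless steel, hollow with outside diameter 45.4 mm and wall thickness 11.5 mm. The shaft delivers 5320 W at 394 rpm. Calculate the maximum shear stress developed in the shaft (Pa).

ω = 2π·394/60 = 41.26 rad/s, so T = P/ω = 5320 / 41.26 = 128.9 N·m.
J = π(d_o⁴ − d_i⁴)/32 = π(0.0454⁴ − 0.0224⁴)/32 = 3.924×10^-7 m⁴.
τ_max = T·r/J = 128.9 × 0.0227 / 3.924×10^-7 = 7.460×10^6 Pa.

7.46e6 Pa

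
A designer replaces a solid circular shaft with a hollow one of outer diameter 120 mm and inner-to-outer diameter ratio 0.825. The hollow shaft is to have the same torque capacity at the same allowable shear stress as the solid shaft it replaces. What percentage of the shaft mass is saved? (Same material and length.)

Equal τ_max and T ⇒ the solid shaft needs d_s³ = d_o³(1−k⁴), so d_s = 120·(1−0.825⁴)^(1/3) = 97.52 mm.
Area ratio A_h/A_s = d_o²(1−k²)/d_s² = (1−k²)/(1−k⁴)^(2/3) = 0.4836.
Mass saving = 1 − 0.4836 = 51.6 %.

51.6 %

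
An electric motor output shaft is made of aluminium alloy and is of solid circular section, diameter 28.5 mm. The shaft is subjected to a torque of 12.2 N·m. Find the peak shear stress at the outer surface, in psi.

389 psi

J = πd⁴/32 = π(0.0285)⁴/32 = 6.477×10^-8 m⁴.
τ_max = T·r/J = 12.20 × 0.0143 / 6.477×10^-8 = 2.684×10^6 Pa.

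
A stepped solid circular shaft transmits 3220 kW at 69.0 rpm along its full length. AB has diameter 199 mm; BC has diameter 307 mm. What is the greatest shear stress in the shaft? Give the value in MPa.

288 MPa

ω = 2π·69.0/60 = 7.226 rad/s, so T = P/ω = 3220×10³ / 7.226 = 445600 N·m.
Under the same torque, τ_max = 16T/(πd³) is largest where d is smallest — segment AB (d = 199 mm).
τ_max = 16·445600/(π·(0.199)³) = 2.880×10^8 Pa.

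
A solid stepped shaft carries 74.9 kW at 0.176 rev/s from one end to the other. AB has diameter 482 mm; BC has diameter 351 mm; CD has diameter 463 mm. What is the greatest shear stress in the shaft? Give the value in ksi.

ω = 2π·0.176 = 1.106 rad/s, so T = P/ω = 74.9×10³ / 1.106 = 67730 N·m.
Under the same torque, τ_max = 16T/(πd³) is largest where d is smallest — segment BC (d = 351 mm).
τ_max = 16·67730/(π·(0.351)³) = 7.977×10^6 Pa.

1.16 ksi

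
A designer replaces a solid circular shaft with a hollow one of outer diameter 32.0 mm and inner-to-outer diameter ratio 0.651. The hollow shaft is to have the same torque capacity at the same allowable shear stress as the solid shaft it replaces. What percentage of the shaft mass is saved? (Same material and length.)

Equal τ_max and T ⇒ the solid shaft needs d_s³ = d_o³(1−k⁴), so d_s = 32.0·(1−0.651⁴)^(1/3) = 29.96 mm.
Area ratio A_h/A_s = d_o²(1−k²)/d_s² = (1−k²)/(1−k⁴)^(2/3) = 0.6575.
Mass saving = 1 − 0.6575 = 34.3 %.

34.3 %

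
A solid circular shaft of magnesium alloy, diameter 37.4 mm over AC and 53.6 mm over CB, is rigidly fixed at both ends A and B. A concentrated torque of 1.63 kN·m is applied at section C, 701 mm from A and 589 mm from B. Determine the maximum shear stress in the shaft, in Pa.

Compatibility: T_A·a/J_AC = T_B·b/J_CB with T_A + T_B = T₀.
J_AC = 1.92×10^-7 m⁴, J_CB = 8.10×10^-7 m⁴, so T_A = T₀·(J_AC/a)/((J_AC/a)+(J_CB/b)) = 270.7 N·m, T_B = 1359 N·m.
τ in each portion: τ_AC = 2.64×10^7 Pa, τ_CB = 4.50×10^7 Pa; maximum is in CB.
τ_max = T_CB·r/J = 1359·0.0268/8.10×10^-7 = 4.496×10^7 Pa.

4.50e7 Pa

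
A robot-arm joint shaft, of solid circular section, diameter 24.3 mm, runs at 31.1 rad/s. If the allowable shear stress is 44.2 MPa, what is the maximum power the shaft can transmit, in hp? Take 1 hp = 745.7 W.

5.19 hp

J = πd⁴/32 = π(0.0243)⁴/32 = 3.423×10^-8 m⁴.
T_max = τ_allow·J/r = 4.42×10^7 × 3.423×10^-8 / 0.0122 = 124.5 N·m.
ω = 31.1 rad/s, so P_max = T_max·ω = 3873 W.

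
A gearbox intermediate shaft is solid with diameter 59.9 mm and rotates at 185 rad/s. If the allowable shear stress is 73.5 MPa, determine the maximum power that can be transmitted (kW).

J = πd⁴/32 = π(0.0599)⁴/32 = 1.264×10^-6 m⁴.
T_max = τ_allow·J/r = 7.35×10^7 × 1.264×10^-6 / 0.0300 = 3102 N·m.
ω = 185 rad/s, so P_max = T_max·ω = 5.738×10^5 W.

574 kW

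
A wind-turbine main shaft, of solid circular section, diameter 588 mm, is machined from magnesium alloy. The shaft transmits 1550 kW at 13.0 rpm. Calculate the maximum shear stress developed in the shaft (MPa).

28.5 MPa

ω = 2π·13.0/60 = 1.361 rad/s, so T = P/ω = 1550×10³ / 1.361 = 1.139e6 N·m.
J = πd⁴/32 = π(0.588)⁴/32 = 0.01174 m⁴.
τ_max = T·r/J = 1.139e6 × 0.294 / 0.01174 = 2.852×10^7 Pa.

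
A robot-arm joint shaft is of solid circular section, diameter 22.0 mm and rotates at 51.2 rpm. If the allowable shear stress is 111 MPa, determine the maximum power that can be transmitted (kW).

J = πd⁴/32 = π(0.0220)⁴/32 = 2.300×10^-8 m⁴.
T_max = τ_allow·J/r = 1.11×10^8 × 2.300×10^-8 / 0.0110 = 232.1 N·m.
ω = 2π·51.2/60 = 5.362 rad/s, so P_max = T_max·ω = 1244 W.

1.24 kW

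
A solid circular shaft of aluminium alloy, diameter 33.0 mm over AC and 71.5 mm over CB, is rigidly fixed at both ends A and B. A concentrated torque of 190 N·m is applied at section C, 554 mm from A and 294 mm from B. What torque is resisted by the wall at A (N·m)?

Compatibility: T_A·a/J_AC = T_B·b/J_CB with T_A + T_B = T₀.
J_AC = 1.16×10^-7 m⁴, J_CB = 2.57×10^-6 m⁴, so T_A = T₀·(J_AC/a)/((J_AC/a)+(J_CB/b)) = 4.468 N·m, T_B = 185.5 N·m.

4.47 N·m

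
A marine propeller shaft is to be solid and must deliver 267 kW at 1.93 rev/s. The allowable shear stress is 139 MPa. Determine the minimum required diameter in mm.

ω = 2π·1.93 = 12.13 rad/s, so T = P/ω = 267×10³ / 12.13 = 22020 N·m.
For a solid shaft τ_max = 16T/(πd³), so d = (16T/(π τ_allow))^(1/3) = (16·22020/(π·1.39×10^8))^(1/3) = 0.09309 m.

93.1 mm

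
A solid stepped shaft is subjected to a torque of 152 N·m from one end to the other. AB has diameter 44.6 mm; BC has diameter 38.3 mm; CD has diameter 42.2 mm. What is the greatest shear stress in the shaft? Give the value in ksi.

Under the same torque, τ_max = 16T/(πd³) is largest where d is smallest — segment BC (d = 38.3 mm).
τ_max = 16·152.0/(π·(0.0383)³) = 1.378×10^7 Pa.

2.00 ksi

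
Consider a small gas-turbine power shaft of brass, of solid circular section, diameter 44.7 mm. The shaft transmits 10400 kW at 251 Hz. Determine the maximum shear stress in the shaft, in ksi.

54.5 ksi

ω = 2π·251 = 1577 rad/s, so T = P/ω = 10400×10³ / 1577 = 6594 N·m.
J = πd⁴/32 = π(0.0447)⁴/32 = 3.919×10^-7 m⁴.
τ_max = T·r/J = 6594 × 0.0224 / 3.919×10^-7 = 3.760×10^8 Pa.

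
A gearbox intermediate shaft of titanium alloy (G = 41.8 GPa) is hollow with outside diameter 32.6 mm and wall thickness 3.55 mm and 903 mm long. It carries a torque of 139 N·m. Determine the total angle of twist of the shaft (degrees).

2.48°

J = π(d_o⁴ − d_i⁴)/32 = π(0.0326⁴ − 0.0255⁴)/32 = 6.937×10^-8 m⁴.
θ = T·L/(G·J) = 139.0 × 0.903 / (41.8×10⁹ × 6.937×10^-8) = 0.04328 rad.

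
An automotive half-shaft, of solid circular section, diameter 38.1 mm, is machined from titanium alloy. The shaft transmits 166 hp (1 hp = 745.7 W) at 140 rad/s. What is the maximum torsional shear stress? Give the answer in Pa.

ω = 140 rad/s, so T = P/ω = 166×745.7 / 140.0 = 884.2 N·m.
J = πd⁴/32 = π(0.0381)⁴/32 = 2.069×10^-7 m⁴.
τ_max = T·r/J = 884.2 × 0.0191 / 2.069×10^-7 = 8.142×10^7 Pa.

8.14e7 Pa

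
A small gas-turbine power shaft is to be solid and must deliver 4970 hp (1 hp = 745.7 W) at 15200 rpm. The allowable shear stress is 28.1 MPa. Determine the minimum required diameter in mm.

ω = 2π·15200/60 = 1592 rad/s, so T = P/ω = 4970×745.7 / 1592 = 2328 N·m.
For a solid shaft τ_max = 16T/(πd³), so d = (16T/(π τ_allow))^(1/3) = (16·2328/(π·2.81×10^7))^(1/3) = 0.07501 m.

75.0 mm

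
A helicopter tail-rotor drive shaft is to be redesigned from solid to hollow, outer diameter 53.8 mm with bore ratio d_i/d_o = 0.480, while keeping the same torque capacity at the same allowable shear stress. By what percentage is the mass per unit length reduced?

Equal τ_max and T ⇒ the solid shaft needs d_s³ = d_o³(1−k⁴), so d_s = 53.8·(1−0.480⁴)^(1/3) = 52.83 mm.
Area ratio A_h/A_s = d_o²(1−k²)/d_s² = (1−k²)/(1−k⁴)^(2/3) = 0.7981.
Mass saving = 1 − 0.7981 = 20.2 %.

20.2 %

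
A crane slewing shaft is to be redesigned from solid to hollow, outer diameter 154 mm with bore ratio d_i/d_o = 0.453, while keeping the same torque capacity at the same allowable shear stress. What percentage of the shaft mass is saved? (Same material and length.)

18.2 %

Equal τ_max and T ⇒ the solid shaft needs d_s³ = d_o³(1−k⁴), so d_s = 154·(1−0.453⁴)^(1/3) = 151.8 mm.
Area ratio A_h/A_s = d_o²(1−k²)/d_s² = (1−k²)/(1−k⁴)^(2/3) = 0.8179.
Mass saving = 1 − 0.8179 = 18.2 %.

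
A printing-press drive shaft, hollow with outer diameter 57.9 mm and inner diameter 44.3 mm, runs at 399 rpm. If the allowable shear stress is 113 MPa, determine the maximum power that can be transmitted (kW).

J = π(d_o⁴ − d_i⁴)/32 = π(0.0579⁴ − 0.0443⁴)/32 = 7.252×10^-7 m⁴.
T_max = τ_allow·J/r = 1.13×10^8 × 7.252×10^-7 / 0.0290 = 2831 N·m.
ω = 2π·399/60 = 41.78 rad/s, so P_max = T_max·ω = 1.183×10^5 W.

118 kW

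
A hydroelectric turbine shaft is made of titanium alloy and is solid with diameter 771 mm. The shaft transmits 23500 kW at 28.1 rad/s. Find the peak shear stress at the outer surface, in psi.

ω = 28.1 rad/s, so T = P/ω = 23500×10³ / 28.10 = 836300 N·m.
J = πd⁴/32 = π(0.771)⁴/32 = 0.03469 m⁴.
τ_max = T·r/J = 836300 × 0.386 / 0.03469 = 9.293×10^6 Pa.

1350 psi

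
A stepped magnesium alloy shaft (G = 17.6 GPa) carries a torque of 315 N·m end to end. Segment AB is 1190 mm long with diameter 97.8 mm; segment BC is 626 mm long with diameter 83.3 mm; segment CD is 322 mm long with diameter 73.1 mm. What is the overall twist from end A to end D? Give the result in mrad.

J_AB = π(0.0978)⁴/32 = 8.98×10^-6 m⁴; J_BC = π(0.0833)⁴/32 = 4.73×10^-6 m⁴; J_CD = π(0.0731)⁴/32 = 2.80×10^-6 m⁴.
θ = (T/G)·Σ L_i/J_i = (315.0/17.6×10⁹)·(1.19/8.98×10^-6 + 0.626/4.73×10^-6 + 0.322/2.80×10^-6) = 6.797×10^-3 rad.

6.80 mrad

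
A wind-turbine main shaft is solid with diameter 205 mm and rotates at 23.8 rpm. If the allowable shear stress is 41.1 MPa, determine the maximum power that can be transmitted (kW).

173 kW

J = πd⁴/32 = π(0.205)⁴/32 = 1.734×10^-4 m⁴.
T_max = τ_allow·J/r = 4.11×10^7 × 1.734×10^-4 / 0.102 = 69520 N·m.
ω = 2π·23.8/60 = 2.492 rad/s, so P_max = T_max·ω = 1.733×10^5 W.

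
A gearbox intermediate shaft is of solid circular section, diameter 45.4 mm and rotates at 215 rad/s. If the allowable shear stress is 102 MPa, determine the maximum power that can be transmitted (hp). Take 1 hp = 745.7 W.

J = πd⁴/32 = π(0.0454)⁴/32 = 4.171×10^-7 m⁴.
T_max = τ_allow·J/r = 1.02×10^8 × 4.171×10^-7 / 0.0227 = 1874 N·m.
ω = 215 rad/s, so P_max = T_max·ω = 4.029×10^5 W.

540 hp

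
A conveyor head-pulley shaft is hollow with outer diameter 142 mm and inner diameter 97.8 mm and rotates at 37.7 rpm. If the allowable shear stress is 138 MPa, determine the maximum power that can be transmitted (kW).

J = π(d_o⁴ − d_i⁴)/32 = π(0.142⁴ − 0.0978⁴)/32 = 3.093×10^-5 m⁴.
T_max = τ_allow·J/r = 1.38×10^8 × 3.093×10^-5 / 0.0710 = 60130 N·m.
ω = 2π·37.7/60 = 3.948 rad/s, so P_max = T_max·ω = 2.374×10^5 W.

237 kW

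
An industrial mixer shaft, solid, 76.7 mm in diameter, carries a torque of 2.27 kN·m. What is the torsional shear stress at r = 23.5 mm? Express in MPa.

J = πd⁴/32 = π(0.0767)⁴/32 = 3.398×10^-6 m⁴.
Shear stress varies linearly with radius: τ = T·r/J = 2270 × 0.0235 / 3.398×10^-6 = 1.570×10^7 Pa.

15.7 MPa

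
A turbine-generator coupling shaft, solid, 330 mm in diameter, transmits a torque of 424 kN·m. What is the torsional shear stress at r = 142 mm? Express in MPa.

51.7 MPa

J = πd⁴/32 = π(0.330)⁴/32 = 1.164×10^-3 m⁴.
Shear stress varies linearly with radius: τ = T·r/J = 424000 × 0.142 / 1.164×10^-3 = 5.171×10^7 Pa.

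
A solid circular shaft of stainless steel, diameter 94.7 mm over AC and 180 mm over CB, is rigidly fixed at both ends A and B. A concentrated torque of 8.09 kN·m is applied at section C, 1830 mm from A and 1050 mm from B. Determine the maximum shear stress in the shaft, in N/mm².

Compatibility: T_A·a/J_AC = T_B·b/J_CB with T_A + T_B = T₀.
J_AC = 7.90×10^-6 m⁴, J_CB = 1.03×10^-4 m⁴, so T_A = T₀·(J_AC/a)/((J_AC/a)+(J_CB/b)) = 340.7 N·m, T_B = 7749 N·m.
τ in each portion: τ_AC = 2.04×10^6 Pa, τ_CB = 6.77×10^6 Pa; maximum is in CB.
τ_max = T_CB·r/J = 7749·0.0900/1.03×10^-4 = 6.767×10^6 Pa.

6.77 N/mm²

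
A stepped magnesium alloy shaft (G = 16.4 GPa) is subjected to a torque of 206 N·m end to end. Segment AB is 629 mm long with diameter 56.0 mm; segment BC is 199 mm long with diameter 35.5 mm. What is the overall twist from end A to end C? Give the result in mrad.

J_AB = π(0.0560)⁴/32 = 9.65×10^-7 m⁴; J_BC = π(0.0355)⁴/32 = 1.56×10^-7 m⁴.
θ = (T/G)·Σ L_i/J_i = (206.0/16.4×10⁹)·(0.629/9.65×10^-7 + 0.199/1.56×10^-7) = 0.02421 rad.

24.2 mrad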